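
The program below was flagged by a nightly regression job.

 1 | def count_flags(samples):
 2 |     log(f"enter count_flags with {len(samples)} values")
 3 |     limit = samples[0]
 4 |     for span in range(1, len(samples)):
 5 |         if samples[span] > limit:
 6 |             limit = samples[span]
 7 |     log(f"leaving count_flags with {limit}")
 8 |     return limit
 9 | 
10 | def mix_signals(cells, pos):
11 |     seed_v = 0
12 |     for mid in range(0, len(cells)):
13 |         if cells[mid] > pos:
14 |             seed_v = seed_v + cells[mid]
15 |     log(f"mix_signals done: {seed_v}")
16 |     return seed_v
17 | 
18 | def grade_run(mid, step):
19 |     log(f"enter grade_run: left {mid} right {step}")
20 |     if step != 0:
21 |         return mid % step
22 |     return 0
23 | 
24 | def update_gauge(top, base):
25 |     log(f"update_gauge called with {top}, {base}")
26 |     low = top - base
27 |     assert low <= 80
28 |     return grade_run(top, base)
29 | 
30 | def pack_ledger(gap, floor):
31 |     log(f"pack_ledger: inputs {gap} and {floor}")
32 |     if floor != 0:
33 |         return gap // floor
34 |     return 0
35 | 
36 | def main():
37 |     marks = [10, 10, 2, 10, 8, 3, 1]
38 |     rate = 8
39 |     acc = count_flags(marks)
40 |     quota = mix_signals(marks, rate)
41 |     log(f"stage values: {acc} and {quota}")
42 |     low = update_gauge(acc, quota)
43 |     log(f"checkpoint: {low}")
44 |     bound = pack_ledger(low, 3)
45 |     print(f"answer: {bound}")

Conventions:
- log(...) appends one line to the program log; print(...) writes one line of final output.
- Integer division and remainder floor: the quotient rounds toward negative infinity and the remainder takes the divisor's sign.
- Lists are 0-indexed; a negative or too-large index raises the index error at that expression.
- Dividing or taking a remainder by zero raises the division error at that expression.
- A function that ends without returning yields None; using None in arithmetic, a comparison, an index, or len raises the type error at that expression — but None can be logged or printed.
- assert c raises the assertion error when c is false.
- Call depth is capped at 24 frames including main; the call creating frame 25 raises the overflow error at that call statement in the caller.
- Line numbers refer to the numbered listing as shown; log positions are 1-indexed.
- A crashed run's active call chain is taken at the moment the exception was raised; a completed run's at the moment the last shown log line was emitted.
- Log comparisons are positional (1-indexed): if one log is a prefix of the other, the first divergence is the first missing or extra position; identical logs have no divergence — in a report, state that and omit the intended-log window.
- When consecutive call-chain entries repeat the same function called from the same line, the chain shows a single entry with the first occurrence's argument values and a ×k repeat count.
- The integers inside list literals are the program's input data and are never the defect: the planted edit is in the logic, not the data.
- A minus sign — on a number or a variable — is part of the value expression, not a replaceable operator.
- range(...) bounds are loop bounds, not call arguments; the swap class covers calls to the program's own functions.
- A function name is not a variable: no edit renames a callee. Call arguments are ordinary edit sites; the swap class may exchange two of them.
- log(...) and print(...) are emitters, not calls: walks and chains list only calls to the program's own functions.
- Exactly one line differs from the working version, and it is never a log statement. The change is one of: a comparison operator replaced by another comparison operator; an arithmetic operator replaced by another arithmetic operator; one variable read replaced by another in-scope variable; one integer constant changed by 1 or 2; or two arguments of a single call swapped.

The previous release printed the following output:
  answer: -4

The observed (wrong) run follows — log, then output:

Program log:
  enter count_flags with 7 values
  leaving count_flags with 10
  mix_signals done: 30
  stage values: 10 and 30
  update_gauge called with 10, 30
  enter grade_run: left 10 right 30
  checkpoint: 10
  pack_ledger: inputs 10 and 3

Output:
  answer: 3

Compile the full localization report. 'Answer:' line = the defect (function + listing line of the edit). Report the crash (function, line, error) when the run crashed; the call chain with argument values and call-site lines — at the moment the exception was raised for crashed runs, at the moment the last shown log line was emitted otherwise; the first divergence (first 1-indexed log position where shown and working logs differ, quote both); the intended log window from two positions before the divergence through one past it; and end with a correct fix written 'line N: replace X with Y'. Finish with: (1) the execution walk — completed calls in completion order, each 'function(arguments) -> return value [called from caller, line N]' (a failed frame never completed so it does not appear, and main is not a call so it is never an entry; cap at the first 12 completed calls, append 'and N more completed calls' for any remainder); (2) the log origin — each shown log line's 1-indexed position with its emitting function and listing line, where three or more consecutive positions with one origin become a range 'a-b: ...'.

Answer: the defect is in update_gauge at line 28.
Key observation: Log line 6 is where behavior first shows: 'enter grade_run: left 10 right 30' appears instead of 'enter grade_run: left 10 right -20'.
Call chain: main -> pack_ledger(10, 3) (called at line 44).
First divergence: position 6 — shown 'enter grade_run: left 10 right 30', intended 'enter grade_run: left 10 right -20'.
Intended log window:
  4: stage values: 10 and 30
  5: update_gauge called with 10, 30
  6: enter grade_run: left 10 right -20
  7: checkpoint: -10
Execution walk:
  count_flags([10, 10, 2, 10, 8, 3, 1]) -> 10  [called from main, line 39]
  mix_signals([10, 10, 2, 10, 8, 3, 1], 8) -> 30  [called from main, line 40]
  grade_run(10, 30) -> 10  [called from update_gauge, line 28]
  update_gauge(10, 30) -> 10  [called from main, line 42]
  pack_ledger(10, 3) -> 3  [called from main, line 44]
Origin of each log line:
  1: emitted by count_flags (line 2)
  2: emitted by count_flags (line 7)
  3: emitted by mix_signals (line 15)
  4: emitted by main (line 41)
  5: emitted by update_gauge (line 25)
  6: emitted by grade_run (line 19)
  7: emitted by main (line 43)
  8: emitted by pack_ledger (line 31)
A correct fix: line 28: replace `base` with `low`.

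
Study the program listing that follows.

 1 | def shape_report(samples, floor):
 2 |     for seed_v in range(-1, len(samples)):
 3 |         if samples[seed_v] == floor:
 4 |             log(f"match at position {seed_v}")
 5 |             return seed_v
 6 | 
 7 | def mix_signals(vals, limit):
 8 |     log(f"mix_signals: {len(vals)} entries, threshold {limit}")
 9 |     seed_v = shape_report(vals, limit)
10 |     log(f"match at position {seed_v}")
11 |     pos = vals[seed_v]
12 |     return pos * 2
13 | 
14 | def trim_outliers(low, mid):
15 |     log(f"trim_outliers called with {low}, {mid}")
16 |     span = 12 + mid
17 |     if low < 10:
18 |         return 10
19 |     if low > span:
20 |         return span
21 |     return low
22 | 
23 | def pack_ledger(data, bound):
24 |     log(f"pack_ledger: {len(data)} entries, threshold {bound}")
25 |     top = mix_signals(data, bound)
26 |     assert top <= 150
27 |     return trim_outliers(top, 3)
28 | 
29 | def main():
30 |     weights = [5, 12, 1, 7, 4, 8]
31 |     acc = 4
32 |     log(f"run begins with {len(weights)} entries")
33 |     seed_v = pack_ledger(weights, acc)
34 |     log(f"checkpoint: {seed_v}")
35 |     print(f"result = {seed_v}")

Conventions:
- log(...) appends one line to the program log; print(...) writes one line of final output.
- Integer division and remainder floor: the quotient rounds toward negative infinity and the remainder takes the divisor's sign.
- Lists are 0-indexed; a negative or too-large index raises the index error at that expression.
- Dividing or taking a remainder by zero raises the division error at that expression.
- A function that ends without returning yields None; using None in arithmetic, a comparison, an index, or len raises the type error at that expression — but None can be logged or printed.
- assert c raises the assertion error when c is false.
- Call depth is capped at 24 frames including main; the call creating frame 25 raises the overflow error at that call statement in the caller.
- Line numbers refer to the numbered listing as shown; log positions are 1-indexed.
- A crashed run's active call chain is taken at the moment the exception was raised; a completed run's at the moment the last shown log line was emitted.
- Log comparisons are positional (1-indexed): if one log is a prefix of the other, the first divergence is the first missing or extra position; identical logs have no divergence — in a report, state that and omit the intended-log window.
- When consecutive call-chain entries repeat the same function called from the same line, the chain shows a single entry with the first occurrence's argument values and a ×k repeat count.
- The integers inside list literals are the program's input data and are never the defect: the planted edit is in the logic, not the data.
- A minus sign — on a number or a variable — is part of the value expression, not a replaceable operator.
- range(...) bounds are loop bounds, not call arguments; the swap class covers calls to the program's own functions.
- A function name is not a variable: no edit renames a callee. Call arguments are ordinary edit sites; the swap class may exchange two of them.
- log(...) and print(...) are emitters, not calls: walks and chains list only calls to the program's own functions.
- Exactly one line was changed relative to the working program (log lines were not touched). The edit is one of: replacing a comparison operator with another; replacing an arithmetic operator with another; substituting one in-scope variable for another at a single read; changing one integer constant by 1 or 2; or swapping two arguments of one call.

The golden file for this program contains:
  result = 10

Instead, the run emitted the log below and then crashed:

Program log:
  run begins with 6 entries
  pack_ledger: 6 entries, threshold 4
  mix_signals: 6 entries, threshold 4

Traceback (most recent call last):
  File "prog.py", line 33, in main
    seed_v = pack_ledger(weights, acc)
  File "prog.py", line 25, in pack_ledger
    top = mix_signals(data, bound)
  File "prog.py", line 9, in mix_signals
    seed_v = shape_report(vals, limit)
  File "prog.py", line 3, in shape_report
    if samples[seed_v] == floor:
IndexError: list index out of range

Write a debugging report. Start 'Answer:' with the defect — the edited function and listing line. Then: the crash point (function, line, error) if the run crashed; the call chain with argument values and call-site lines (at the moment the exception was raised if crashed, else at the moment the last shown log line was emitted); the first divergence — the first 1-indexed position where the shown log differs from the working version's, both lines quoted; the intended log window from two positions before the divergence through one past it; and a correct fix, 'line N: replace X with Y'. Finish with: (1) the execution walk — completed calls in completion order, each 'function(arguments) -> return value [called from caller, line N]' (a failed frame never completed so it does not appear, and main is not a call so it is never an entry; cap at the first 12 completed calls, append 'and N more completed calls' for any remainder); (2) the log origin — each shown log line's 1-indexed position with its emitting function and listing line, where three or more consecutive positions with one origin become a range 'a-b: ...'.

Answer: the defect is in shape_report at line 2.
Key observation: The shown log is a 3-line prefix of the intended one, whose next entry is 'match at position 4'.
Crash: shape_report, line 3, IndexError.
Call chain: main -> pack_ledger([5, 12, 1, 7, 4, 8], 4) (called at line 33) -> mix_signals([5, 12, 1, 7, 4, 8], 4) (called at line 25) -> shape_report([5, 12, 1, 7, 4, 8], 4) (called at line 9).
First divergence: position 4; the shown log stops at 3 lines while the working version next logs 'match at position 4'.
Intended log window:
  2: pack_ledger: 6 entries, threshold 4
  3: mix_signals: 6 entries, threshold 4
  4: match at position 4
  5: match at position 4
Execution walk:
  (no call completed)
Log origin:
  1: logged in main at line 32
  2: logged in pack_ledger at line 24
  3: logged in mix_signals at line 8
A correct fix: line 2: replace `-1` with `0`.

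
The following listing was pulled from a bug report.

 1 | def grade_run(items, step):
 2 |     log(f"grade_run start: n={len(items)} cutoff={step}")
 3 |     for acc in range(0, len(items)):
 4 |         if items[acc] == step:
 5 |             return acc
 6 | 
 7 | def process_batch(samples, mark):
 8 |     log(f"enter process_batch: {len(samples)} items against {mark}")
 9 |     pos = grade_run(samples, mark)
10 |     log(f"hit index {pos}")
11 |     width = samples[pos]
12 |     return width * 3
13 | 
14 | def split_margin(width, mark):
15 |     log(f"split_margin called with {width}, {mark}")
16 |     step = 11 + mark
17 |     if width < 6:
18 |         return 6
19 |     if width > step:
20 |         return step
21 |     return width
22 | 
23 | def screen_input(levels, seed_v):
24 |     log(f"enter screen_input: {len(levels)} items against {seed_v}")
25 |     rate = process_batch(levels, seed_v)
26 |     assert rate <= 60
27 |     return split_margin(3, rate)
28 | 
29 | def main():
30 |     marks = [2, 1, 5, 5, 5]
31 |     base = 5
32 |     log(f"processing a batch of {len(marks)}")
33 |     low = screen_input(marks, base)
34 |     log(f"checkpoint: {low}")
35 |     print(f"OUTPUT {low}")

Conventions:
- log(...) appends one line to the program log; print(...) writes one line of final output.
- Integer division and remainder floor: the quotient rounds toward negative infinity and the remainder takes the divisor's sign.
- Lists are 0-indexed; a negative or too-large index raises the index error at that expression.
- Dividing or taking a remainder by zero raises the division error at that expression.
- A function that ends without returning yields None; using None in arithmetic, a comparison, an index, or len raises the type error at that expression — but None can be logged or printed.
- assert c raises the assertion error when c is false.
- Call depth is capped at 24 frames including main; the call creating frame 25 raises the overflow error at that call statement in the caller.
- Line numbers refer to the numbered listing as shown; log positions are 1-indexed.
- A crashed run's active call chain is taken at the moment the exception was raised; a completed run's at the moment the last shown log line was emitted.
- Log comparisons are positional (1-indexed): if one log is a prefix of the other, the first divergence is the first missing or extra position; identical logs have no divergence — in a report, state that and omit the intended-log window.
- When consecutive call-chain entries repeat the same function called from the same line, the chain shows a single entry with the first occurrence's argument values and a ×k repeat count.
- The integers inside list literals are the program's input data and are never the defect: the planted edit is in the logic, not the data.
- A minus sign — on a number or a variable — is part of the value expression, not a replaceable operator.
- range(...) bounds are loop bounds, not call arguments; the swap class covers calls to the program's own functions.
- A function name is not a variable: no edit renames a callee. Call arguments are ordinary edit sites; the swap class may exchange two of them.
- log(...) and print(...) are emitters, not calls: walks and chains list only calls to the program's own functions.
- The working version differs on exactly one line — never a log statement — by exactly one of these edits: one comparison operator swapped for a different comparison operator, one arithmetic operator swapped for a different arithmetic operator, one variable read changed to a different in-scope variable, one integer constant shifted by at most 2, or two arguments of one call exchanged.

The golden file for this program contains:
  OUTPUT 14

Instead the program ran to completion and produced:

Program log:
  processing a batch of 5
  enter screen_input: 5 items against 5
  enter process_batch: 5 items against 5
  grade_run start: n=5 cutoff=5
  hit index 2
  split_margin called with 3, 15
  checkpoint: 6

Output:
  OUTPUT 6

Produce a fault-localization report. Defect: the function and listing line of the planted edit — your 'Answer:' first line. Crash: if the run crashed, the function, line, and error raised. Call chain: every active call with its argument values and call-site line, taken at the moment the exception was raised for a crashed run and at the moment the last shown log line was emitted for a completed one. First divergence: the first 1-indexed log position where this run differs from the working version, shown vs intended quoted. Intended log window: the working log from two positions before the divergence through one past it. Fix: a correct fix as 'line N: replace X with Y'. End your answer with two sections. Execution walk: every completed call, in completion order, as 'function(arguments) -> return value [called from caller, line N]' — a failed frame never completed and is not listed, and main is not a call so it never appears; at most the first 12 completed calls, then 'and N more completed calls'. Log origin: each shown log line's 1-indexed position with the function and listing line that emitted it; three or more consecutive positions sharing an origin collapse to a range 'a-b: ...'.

Answer: the defect is in screen_input at line 27.
Key fact: Position 6 is the first bad log line: 'split_margin called with 3, 15' should read 'split_margin called with 15, 3'.
Call chain: main.
First divergence: position 6; shown 'split_margin called with 3, 15' vs intended 'split_margin called with 15, 3'.
Intended log window:
  4: grade_run start: n=5 cutoff=5
  5: hit index 2
  6: split_margin called with 15, 3
  7: checkpoint: 14
Execution walk:
  grade_run([2, 1, 5, 5, 5], 5) -> 2  [called from process_batch, line 9]
  process_batch([2, 1, 5, 5, 5], 5) -> 15  [called from screen_input, line 25]
  split_margin(3, 15) -> 6  [called from screen_input, line 27]
  screen_input([2, 1, 5, 5, 5], 5) -> 6  [called from main, line 33]
Origin of each log line:
  1 — main, line 32
  2 — screen_input, line 24
  3 — process_batch, line 8
  4 — grade_run, line 2
  5 — process_batch, line 10
  6 — split_margin, line 15
  7 — main, line 34
A correct fix: line 27: replace `split_margin(3, rate)` with `split_margin(rate, 3)`.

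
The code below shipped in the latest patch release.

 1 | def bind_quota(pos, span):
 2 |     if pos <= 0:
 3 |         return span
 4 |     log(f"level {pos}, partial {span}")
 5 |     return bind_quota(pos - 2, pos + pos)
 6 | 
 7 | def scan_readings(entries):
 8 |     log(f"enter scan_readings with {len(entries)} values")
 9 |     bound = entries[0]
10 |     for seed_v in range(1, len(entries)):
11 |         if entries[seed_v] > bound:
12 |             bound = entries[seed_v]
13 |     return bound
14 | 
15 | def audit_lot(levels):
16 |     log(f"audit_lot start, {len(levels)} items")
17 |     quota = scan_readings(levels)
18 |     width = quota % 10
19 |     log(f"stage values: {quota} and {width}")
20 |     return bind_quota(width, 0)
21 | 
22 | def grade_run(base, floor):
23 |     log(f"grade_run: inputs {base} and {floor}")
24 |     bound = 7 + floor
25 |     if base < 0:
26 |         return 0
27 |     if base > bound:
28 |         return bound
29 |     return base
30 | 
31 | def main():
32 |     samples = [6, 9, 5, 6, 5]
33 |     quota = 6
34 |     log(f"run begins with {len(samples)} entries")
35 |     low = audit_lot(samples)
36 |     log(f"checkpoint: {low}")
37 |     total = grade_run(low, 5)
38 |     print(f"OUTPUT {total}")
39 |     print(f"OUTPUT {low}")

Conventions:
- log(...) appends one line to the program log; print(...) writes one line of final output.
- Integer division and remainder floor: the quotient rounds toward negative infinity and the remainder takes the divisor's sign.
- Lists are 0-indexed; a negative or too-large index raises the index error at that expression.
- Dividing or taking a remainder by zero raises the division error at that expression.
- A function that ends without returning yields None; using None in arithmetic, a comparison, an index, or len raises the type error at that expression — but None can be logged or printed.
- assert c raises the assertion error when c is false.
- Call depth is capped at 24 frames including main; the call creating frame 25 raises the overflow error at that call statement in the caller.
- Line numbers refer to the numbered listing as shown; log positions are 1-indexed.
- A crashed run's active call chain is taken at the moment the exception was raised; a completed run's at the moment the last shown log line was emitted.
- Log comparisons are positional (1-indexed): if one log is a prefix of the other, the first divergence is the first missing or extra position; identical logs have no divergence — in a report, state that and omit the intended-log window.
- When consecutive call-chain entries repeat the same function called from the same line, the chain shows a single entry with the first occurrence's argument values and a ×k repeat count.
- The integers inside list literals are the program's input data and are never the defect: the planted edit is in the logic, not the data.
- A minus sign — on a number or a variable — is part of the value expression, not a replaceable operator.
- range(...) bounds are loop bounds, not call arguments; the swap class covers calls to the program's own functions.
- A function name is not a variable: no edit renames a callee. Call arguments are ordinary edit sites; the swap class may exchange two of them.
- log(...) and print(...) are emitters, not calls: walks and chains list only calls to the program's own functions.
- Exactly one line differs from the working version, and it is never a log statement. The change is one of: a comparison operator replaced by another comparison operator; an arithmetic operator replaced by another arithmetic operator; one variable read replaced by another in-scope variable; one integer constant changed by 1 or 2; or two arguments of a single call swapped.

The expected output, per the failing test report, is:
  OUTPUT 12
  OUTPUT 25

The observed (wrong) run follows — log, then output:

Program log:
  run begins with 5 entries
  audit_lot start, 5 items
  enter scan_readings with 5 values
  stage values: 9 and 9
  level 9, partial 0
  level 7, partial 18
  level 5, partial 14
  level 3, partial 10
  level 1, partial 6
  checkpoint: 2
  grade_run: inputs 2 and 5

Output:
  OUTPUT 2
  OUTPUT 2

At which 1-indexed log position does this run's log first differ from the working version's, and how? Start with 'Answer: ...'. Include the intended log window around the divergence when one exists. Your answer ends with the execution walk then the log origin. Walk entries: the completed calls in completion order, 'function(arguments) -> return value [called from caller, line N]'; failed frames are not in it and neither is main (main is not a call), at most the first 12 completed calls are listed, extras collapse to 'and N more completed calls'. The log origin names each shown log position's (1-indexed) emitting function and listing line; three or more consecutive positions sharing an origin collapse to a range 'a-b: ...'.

Answer: position 6; shown 'level 7, partial 18' vs intended 'level 7, partial 9'.
Intended log window:
  4: stage values: 9 and 9
  5: level 9, partial 0
  6: level 7, partial 9
  7: level 5, partial 16
Execution walk:
  scan_readings([6, 9, 5, 6, 5]) -> 9  [called from audit_lot, line 17]
  bind_quota(-1, 2) -> 2  [called from bind_quota, line 5]
  bind_quota(1, 6) -> 2  [called from bind_quota, line 5]
  bind_quota(3, 10) -> 2  [called from bind_quota, line 5]
  bind_quota(5, 14) -> 2  [called from bind_quota, line 5]
  bind_quota(7, 18) -> 2  [called from bind_quota, line 5]
  bind_quota(9, 0) -> 2  [called from audit_lot, line 20]
  audit_lot([6, 9, 5, 6, 5]) -> 2  [called from main, line 35]
  grade_run(2, 5) -> 2  [called from main, line 37]
Log line origins:
  1: logged in main at line 34
  2: logged in audit_lot at line 16
  3: logged in scan_readings at line 8
  4: logged in audit_lot at line 19
  5-9: logged in bind_quota at line 4
  10: logged in main at line 36
  11: logged in grade_run at line 23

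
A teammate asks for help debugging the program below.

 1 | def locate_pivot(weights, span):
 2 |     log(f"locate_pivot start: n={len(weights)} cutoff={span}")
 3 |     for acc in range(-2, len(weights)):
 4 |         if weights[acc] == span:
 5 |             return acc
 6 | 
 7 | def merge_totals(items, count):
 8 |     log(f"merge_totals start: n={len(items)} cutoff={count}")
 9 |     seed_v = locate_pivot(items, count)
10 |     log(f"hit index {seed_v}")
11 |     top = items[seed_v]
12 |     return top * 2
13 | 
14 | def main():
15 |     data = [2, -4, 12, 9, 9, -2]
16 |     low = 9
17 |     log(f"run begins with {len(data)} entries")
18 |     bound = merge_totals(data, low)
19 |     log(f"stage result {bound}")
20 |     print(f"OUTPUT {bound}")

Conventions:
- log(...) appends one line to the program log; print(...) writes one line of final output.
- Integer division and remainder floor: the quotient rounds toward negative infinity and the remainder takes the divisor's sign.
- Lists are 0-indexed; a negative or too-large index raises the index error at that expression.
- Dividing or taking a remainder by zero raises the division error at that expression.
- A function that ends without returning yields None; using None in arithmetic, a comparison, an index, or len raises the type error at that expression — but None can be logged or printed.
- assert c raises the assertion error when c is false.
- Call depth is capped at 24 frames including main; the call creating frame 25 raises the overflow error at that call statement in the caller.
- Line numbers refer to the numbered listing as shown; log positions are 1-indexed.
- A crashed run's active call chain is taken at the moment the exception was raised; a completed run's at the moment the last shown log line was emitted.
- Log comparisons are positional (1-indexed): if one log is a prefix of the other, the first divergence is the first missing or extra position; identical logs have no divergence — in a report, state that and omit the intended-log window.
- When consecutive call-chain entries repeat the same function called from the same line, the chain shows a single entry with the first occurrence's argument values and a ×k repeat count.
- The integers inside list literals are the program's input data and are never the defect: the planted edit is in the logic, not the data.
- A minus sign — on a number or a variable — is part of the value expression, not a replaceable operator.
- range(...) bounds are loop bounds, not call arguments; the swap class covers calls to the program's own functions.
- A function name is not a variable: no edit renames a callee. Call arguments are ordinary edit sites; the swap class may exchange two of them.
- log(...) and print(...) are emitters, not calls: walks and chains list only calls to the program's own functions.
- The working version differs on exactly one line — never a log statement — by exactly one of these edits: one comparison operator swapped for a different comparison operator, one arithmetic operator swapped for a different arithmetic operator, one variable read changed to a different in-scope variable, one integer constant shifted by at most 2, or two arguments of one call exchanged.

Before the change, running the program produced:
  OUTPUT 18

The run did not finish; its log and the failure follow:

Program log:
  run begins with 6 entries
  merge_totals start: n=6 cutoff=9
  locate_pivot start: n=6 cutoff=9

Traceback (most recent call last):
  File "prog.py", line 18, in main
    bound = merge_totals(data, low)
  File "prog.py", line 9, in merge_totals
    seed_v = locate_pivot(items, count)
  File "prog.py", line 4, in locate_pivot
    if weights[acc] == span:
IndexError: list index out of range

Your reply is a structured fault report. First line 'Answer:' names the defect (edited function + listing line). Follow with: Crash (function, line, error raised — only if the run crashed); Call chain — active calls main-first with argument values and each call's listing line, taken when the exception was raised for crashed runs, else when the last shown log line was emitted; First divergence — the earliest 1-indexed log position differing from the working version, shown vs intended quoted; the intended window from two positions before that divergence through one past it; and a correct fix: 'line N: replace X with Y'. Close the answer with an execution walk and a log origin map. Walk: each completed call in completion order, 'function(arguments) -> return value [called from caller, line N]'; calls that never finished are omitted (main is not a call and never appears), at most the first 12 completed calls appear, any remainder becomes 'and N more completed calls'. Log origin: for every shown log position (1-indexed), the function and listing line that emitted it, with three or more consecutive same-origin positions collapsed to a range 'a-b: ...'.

Answer: the defect is in locate_pivot at line 3.
Key observation: The log ends early — 3 lines, where the working version next logs 'hit index 3'.
Crash: locate_pivot, line 4, IndexError.
Call chain: main -> merge_totals([2, -4, 12, 9, 9, -2], 9) (called at line 18) -> locate_pivot([2, -4, 12, 9, 9, -2], 9) (called at line 9).
First divergence: position 4 — the faulty run's log ends after 3 lines; the working version continues with 'hit index 3'.
Intended log window:
  2: merge_totals start: n=6 cutoff=9
  3: locate_pivot start: n=6 cutoff=9
  4: hit index 3
  5: stage result 18
Execution walk:
  (no call completed)
Log origins:
  1 — main, line 17
  2 — merge_totals, line 8
  3 — locate_pivot, line 2
A correct fix: line 3: replace `-2` with `0`.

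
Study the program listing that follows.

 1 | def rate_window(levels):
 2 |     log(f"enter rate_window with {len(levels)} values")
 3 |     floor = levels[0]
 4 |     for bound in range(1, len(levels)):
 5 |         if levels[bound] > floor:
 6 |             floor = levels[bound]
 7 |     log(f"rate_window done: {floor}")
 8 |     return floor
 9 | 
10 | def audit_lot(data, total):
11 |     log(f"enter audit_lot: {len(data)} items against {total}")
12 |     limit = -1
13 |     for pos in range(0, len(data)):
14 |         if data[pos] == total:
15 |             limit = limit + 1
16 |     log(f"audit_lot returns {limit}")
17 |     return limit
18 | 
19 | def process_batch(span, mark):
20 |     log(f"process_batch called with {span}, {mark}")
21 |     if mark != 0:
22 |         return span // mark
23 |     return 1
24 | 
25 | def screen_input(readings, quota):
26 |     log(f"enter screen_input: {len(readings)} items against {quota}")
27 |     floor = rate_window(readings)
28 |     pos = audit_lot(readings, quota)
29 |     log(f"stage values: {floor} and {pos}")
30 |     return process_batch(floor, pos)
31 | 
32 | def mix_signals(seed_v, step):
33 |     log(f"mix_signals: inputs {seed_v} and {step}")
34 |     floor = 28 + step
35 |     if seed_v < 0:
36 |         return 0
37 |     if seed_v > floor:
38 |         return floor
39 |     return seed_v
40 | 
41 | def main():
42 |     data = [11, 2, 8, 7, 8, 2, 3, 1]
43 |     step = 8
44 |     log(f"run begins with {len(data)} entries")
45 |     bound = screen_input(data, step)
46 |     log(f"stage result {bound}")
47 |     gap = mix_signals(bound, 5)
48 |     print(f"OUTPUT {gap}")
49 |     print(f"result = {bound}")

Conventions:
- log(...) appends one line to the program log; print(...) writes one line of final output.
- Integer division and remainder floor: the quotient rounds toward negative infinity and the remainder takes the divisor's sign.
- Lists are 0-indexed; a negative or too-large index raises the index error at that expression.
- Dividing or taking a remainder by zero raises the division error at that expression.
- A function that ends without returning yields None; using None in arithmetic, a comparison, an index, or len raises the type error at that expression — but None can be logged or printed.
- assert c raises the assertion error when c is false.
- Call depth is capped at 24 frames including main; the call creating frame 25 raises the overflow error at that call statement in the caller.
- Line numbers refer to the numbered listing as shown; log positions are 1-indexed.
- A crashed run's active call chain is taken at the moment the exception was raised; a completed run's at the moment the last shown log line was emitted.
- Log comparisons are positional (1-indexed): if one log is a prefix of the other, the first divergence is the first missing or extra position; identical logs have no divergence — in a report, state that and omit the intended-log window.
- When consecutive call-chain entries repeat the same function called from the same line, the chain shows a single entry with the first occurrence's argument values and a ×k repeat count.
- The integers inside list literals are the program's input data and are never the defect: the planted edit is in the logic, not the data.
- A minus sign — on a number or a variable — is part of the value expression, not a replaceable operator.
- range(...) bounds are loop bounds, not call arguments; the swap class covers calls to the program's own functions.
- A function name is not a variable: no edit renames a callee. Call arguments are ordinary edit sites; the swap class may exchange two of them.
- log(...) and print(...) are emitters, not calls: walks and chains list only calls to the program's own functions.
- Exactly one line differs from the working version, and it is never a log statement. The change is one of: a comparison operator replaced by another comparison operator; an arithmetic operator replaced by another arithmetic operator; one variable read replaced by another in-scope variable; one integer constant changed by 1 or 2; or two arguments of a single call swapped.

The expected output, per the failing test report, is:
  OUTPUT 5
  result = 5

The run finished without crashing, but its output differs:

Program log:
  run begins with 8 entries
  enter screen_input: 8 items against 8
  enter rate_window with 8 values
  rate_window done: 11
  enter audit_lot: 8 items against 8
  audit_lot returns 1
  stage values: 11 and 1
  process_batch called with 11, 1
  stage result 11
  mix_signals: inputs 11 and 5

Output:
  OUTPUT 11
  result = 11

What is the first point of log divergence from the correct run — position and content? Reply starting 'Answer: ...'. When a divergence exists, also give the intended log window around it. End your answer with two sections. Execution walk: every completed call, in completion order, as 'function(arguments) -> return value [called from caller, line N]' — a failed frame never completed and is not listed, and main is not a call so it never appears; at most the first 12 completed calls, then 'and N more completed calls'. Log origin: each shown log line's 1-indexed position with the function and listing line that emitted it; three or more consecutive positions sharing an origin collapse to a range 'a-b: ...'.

Answer: position 6; shown 'audit_lot returns 1' vs intended 'audit_lot returns 2'.
Intended log window:
  4: rate_window done: 11
  5: enter audit_lot: 8 items against 8
  6: audit_lot returns 2
  7: stage values: 11 and 2
Execution walk:
  rate_window([11, 2, 8, 7, 8, 2, 3, 1]) -> 11  [called from screen_input, line 27]
  audit_lot([11, 2, 8, 7, 8, 2, 3, 1], 8) -> 1  [called from screen_input, line 28]
  process_batch(11, 1) -> 11  [called from screen_input, line 30]
  screen_input([11, 2, 8, 7, 8, 2, 3, 1], 8) -> 11  [called from main, line 45]
  mix_signals(11, 5) -> 11  [called from main, line 47]
Log line origins:
  1: from main, line 44
  2: from screen_input, line 26
  3: from rate_window, line 2
  4: from rate_window, line 7
  5: from audit_lot, line 11
  6: from audit_lot, line 16
  7: from screen_input, line 29
  8: from process_batch, line 20
  9: from main, line 46
  10: from mix_signals, line 33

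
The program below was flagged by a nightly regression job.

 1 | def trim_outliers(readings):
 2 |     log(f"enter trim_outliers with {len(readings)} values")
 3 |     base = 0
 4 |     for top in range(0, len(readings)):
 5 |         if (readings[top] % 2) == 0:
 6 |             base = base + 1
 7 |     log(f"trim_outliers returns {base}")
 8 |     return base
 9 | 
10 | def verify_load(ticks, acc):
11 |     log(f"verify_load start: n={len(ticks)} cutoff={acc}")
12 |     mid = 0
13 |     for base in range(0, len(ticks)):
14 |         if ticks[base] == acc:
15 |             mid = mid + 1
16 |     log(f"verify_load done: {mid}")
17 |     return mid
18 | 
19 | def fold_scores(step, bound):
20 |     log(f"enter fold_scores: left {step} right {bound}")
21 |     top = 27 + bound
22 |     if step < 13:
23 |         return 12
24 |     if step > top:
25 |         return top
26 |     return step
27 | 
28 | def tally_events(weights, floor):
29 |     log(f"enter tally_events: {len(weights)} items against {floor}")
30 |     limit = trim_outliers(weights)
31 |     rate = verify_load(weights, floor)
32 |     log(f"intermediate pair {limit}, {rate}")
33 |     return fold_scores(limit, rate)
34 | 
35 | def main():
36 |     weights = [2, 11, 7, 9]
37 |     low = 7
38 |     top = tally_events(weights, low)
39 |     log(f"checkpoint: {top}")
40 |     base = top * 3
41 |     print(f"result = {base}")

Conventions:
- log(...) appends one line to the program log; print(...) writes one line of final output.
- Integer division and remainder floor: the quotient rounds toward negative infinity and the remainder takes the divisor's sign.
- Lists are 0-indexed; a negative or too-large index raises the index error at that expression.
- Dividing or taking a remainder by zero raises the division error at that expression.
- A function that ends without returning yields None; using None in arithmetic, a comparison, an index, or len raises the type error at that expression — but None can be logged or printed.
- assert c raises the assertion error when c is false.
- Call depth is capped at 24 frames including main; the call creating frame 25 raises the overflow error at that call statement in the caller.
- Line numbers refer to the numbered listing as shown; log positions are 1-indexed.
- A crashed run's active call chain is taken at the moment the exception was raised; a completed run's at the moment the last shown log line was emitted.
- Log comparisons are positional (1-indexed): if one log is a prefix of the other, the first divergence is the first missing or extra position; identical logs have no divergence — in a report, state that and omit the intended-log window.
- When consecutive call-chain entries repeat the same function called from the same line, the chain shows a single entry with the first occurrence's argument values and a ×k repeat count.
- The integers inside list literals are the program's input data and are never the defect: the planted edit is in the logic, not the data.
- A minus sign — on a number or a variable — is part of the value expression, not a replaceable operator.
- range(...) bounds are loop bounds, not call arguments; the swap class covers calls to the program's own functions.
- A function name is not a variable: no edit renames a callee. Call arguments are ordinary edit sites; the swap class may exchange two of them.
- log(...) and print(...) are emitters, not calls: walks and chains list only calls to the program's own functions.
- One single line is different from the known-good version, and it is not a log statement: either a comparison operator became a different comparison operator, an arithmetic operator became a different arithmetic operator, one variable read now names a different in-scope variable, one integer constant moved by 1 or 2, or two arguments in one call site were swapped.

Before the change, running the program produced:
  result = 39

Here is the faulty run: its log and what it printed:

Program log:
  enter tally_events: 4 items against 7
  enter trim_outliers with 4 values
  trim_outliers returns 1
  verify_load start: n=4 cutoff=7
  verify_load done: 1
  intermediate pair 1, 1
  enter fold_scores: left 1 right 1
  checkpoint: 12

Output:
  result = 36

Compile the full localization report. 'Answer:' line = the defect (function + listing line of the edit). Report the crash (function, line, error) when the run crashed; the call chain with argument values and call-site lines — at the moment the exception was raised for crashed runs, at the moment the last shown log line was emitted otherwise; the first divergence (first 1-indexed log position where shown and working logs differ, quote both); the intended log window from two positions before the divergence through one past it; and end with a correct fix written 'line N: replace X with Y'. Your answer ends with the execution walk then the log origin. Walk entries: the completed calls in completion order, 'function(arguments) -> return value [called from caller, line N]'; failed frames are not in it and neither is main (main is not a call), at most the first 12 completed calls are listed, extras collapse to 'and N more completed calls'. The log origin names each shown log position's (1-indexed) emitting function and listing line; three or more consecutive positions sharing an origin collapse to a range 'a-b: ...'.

Answer: the defect is in fold_scores at line 23.
Core observation: Everything matches until log position 8, which reads 'checkpoint: 12' in place of 'checkpoint: 13'.
Call chain: main.
First divergence: at position 8 the run shows 'checkpoint: 12' where the working version logs 'checkpoint: 13'.
Intended log window:
  6: intermediate pair 1, 1
  7: enter fold_scores: left 1 right 1
  8: checkpoint: 13
Execution walk:
  trim_outliers([2, 11, 7, 9]) -> 1  [called from tally_events, line 30]
  verify_load([2, 11, 7, 9], 7) -> 1  [called from tally_events, line 31]
  fold_scores(1, 1) -> 12  [called from tally_events, line 33]
  tally_events([2, 11, 7, 9], 7) -> 12  [called from main, line 38]
Origin of each log line:
  1 — tally_events, line 29
  2 — trim_outliers, line 2
  3 — trim_outliers, line 7
  4 — verify_load, line 11
  5 — verify_load, line 16
  6 — tally_events, line 32
  7 — fold_scores, line 20
  8 — main, line 39
A correct fix: line 23: replace `12` with `13`.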